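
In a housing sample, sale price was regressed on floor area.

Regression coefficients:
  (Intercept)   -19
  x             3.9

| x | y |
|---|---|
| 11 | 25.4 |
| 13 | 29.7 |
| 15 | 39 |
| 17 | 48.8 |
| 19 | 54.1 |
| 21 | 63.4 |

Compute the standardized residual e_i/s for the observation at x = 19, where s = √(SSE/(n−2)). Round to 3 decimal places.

-0.632

x=11: ŷ = -19 + 3.9·11 = 23.9; e = 25.4 − 23.9 = 1.5
x=13: ŷ = -19 + 3.9·13 = 31.7; e = 29.7 − 31.7 = -2
x=15: ŷ = -19 + 3.9·15 = 39.5; e = 39 − 39.5 = -0.5
x=17: ŷ = -19 + 3.9·17 = 47.3; e = 48.8 − 47.3 = 1.5
x=19: ŷ = -19 + 3.9·19 = 55.1; e = 54.1 − 55.1 = -1
x=21: ŷ = -19 + 3.9·21 = 62.9; e = 63.4 − 62.9 = 0.5
SSE = 2.25 + 4 + 0.25 + 2.25 + 1 + 0.25 = 10
s = √(10/4) = 1.58114
e/s = -1 / 1.58114 = -0.632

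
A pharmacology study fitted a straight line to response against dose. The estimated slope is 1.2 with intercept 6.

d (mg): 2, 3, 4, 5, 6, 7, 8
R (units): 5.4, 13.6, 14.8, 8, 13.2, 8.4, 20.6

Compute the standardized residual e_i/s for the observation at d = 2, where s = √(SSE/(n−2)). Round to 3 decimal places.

-0.618

d=2: ŷ = 6 + 1.2·2 = 8.4; e = 5.4 − 8.4 = -3
d=3: ŷ = 6 + 1.2·3 = 9.6; e = 13.6 − 9.6 = 4
d=4: ŷ = 6 + 1.2·4 = 10.8; e = 14.8 − 10.8 = 4
d=5: ŷ = 6 + 1.2·5 = 12; e = 8 − 12 = -4
d=6: ŷ = 6 + 1.2·6 = 13.2; e = 13.2 − 13.2 = 0
d=7: ŷ = 6 + 1.2·7 = 14.4; e = 8.4 − 14.4 = -6
d=8: ŷ = 6 + 1.2·8 = 15.6; e = 20.6 − 15.6 = 5
SSE = 9 + 16 + 16 + 16 + 0 + 36 + 25 = 118
s = √(118/5) = 4.85798
e/s = -3 / 4.85798 = -0.618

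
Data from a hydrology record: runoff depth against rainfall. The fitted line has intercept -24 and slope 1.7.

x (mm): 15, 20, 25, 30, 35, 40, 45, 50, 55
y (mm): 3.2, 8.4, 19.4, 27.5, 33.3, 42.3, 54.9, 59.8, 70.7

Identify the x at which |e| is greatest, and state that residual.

x=15: ŷ = -24 + 1.7·15 = 1.5; e = 3.2 − 1.5 = 1.7
x=20: ŷ = -24 + 1.7·20 = 10; e = 8.4 − 10 = -1.6
x=25: ŷ = -24 + 1.7·25 = 18.5; e = 19.4 − 18.5 = 0.9
x=30: ŷ = -24 + 1.7·30 = 27; e = 27.5 − 27 = 0.5
x=35: ŷ = -24 + 1.7·35 = 35.5; e = 33.3 − 35.5 = -2.2
x=40: ŷ = -24 + 1.7·40 = 44; e = 42.3 − 44 = -1.7
x=45: ŷ = -24 + 1.7·45 = 52.5; e = 54.9 − 52.5 = 2.4
x=50: ŷ = -24 + 1.7·50 = 61; e = 59.8 − 61 = -1.2
x=55: ŷ = -24 + 1.7·55 = 69.5; e = 70.7 − 69.5 = 1.2
Largest |e| is 2.4 at x = 45, residual 2.4.

x = 45, e = 2.4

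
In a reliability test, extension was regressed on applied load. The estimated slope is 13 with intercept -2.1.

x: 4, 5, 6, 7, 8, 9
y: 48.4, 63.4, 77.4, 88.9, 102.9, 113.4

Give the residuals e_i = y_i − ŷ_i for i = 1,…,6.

-1.5, 0.5, 1.5, 0, 1, -1.5

x=4: ŷ = -2.1 + 13·4 = 49.9; e = 48.4 − 49.9 = -1.5
x=5: ŷ = -2.1 + 13·5 = 62.9; e = 63.4 − 62.9 = 0.5
x=6: ŷ = -2.1 + 13·6 = 75.9; e = 77.4 − 75.9 = 1.5
x=7: ŷ = -2.1 + 13·7 = 88.9; e = 88.9 − 88.9 = 0
x=8: ŷ = -2.1 + 13·8 = 101.9; e = 102.9 − 101.9 = 1
x=9: ŷ = -2.1 + 13·9 = 114.9; e = 113.4 − 114.9 = -1.5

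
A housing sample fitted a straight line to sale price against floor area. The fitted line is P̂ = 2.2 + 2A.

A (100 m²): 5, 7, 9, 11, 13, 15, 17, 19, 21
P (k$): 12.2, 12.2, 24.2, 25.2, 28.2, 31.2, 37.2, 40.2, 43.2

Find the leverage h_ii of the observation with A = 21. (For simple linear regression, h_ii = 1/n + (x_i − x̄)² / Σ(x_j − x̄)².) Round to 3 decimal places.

h = 0.378

Ā = (5 + 7 + 9 + 11 + 13 + 15 + 17 + 19 + 21)/9 = 13
Σ(A − Ā)² = 64 + 36 + 16 + 4 + 0 + 4 + 16 + 36 + 64 = 240
h = 1/9 + (8)²/240 = 0.111111 + 0.266667 = 0.378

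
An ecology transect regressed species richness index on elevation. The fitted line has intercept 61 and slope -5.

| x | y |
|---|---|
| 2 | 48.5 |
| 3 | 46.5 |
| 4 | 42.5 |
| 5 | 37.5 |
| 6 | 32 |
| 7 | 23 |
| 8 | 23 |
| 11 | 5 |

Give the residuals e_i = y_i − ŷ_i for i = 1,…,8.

-2.5, 0.5, 1.5, 1.5, 1, -3, 2, -1

x=2: ŷ = 61 − 5·2 = 51; e = 48.5 − 51 = -2.5
x=3: ŷ = 61 − 5·3 = 46; e = 46.5 − 46 = 0.5
x=4: ŷ = 61 − 5·4 = 41; e = 42.5 − 41 = 1.5
x=5: ŷ = 61 − 5·5 = 36; e = 37.5 − 36 = 1.5
x=6: ŷ = 61 − 5·6 = 31; e = 32 − 31 = 1
x=7: ŷ = 61 − 5·7 = 26; e = 23 − 26 = -3
x=8: ŷ = 61 − 5·8 = 21; e = 23 − 21 = 2
x=11: ŷ = 61 − 5·11 = 6; e = 5 − 6 = -1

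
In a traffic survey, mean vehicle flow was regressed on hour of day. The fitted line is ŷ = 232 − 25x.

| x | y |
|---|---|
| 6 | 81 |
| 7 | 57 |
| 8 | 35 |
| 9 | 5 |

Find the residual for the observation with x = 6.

ŷ = 232 − 25·6 = 82
e = 81 − 82 = -1

e = -1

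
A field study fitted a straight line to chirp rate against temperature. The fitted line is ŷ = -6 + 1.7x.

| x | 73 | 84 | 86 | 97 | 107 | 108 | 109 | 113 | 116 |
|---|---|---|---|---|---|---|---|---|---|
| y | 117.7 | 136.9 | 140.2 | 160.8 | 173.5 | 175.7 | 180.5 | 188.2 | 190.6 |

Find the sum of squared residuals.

x=73: ŷ = -6 + 1.7·73 = 118.1; r = 117.7 − 118.1 = -0.4
x=84: ŷ = -6 + 1.7·84 = 136.8; r = 136.9 − 136.8 = 0.1
x=86: ŷ = -6 + 1.7·86 = 140.2; r = 140.2 − 140.2 = 0
x=97: ŷ = -6 + 1.7·97 = 158.9; r = 160.8 − 158.9 = 1.9
x=107: ŷ = -6 + 1.7·107 = 175.9; r = 173.5 − 175.9 = -2.4
x=108: ŷ = -6 + 1.7·108 = 177.6; r = 175.7 − 177.6 = -1.9
x=109: ŷ = -6 + 1.7·109 = 179.3; r = 180.5 − 179.3 = 1.2
x=113: ŷ = -6 + 1.7·113 = 186.1; r = 188.2 − 186.1 = 2.1
x=116: ŷ = -6 + 1.7·116 = 191.2; r = 190.6 − 191.2 = -0.6
SSE = 0.16 + 0.01 + 0 + 3.61 + 5.76 + 3.61 + 1.44 + 4.41 + 0.36 = 19.36

SSE = 19.36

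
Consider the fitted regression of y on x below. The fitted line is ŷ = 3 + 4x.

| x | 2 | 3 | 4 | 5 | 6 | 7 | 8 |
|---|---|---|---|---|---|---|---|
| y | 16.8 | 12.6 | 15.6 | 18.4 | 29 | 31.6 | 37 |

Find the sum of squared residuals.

SSE = 80.48

x=2: ŷ = 3 + 4·2 = 11; e = 16.8 − 11 = 5.8
x=3: ŷ = 3 + 4·3 = 15; e = 12.6 − 15 = -2.4
x=4: ŷ = 3 + 4·4 = 19; e = 15.6 − 19 = -3.4
x=5: ŷ = 3 + 4·5 = 23; e = 18.4 − 23 = -4.6
x=6: ŷ = 3 + 4·6 = 27; e = 29 − 27 = 2
x=7: ŷ = 3 + 4·7 = 31; e = 31.6 − 31 = 0.6
x=8: ŷ = 3 + 4·8 = 35; e = 37 − 35 = 2
SSE = 33.64 + 5.76 + 11.56 + 21.16 + 4 + 0.36 + 4 = 80.48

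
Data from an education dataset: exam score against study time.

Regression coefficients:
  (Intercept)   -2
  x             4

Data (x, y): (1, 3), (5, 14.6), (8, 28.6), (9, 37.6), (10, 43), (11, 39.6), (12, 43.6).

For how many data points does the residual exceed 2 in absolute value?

5

x=1: ŷ = -2 + 4·1 = 2; r = 3 − 2 = 1
x=5: ŷ = -2 + 4·5 = 18; r = 14.6 − 18 = -3.4
x=8: ŷ = -2 + 4·8 = 30; r = 28.6 − 30 = -1.4
x=9: ŷ = -2 + 4·9 = 34; r = 37.6 − 34 = 3.6
x=10: ŷ = -2 + 4·10 = 38; r = 43 − 38 = 5
x=11: ŷ = -2 + 4·11 = 42; r = 39.6 − 42 = -2.4
x=12: ŷ = -2 + 4·12 = 46; r = 43.6 − 46 = -2.4
|r| > 2: x=5 (|r|=3.4), x=9 (|r|=3.6), x=10 (|r|=5), x=11 (|r|=2.4), x=12 (|r|=2.4) → 5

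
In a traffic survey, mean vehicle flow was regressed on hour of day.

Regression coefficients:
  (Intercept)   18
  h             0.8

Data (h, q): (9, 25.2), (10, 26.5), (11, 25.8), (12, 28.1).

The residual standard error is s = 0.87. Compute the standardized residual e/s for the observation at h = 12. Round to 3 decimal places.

ŷ = 18 + 0.8·12 = 27.6
e = 28.1 − 27.6 = 0.5
e/s = 0.5 / 0.87 = 0.575

0.575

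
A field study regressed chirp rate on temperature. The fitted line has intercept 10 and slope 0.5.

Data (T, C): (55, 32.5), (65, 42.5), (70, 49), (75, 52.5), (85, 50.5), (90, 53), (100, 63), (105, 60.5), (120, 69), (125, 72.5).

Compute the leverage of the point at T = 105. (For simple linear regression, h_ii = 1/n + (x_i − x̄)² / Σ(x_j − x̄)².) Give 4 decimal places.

h = 0.1518

T̄ = (55 + 65 + 70 + 75 + 85 + 90 + 100 + 105 + 120 + 125)/10 = 89
Σ(T − T̄)² = 1156 + 576 + 361 + 196 + 16 + 1 + 121 + 256 + 961 + 1296 = 4940
h = 1/10 + (16)²/4940 = 0.1 + 0.0518219 = 0.1518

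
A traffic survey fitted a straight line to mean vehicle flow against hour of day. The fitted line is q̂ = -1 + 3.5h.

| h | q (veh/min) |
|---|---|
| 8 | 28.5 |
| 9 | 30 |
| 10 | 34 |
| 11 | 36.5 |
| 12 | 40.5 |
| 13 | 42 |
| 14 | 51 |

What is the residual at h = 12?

q̂ = -1 + 3.5·12 = 41
e = 40.5 − 41 = -0.5

e = -0.5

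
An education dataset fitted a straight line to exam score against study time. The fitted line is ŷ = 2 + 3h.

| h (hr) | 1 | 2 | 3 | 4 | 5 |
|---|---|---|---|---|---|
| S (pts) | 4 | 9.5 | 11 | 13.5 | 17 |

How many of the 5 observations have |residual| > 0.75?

h=1: ŷ = 2 + 3·1 = 5; e = 4 − 5 = -1
h=2: ŷ = 2 + 3·2 = 8; e = 9.5 − 8 = 1.5
h=3: ŷ = 2 + 3·3 = 11; e = 11 − 11 = 0
h=4: ŷ = 2 + 3·4 = 14; e = 13.5 − 14 = -0.5
h=5: ŷ = 2 + 3·5 = 17; e = 17 − 17 = 0
|e| > 0.75: h=1 (|e|=1), h=2 (|e|=1.5) → 2

2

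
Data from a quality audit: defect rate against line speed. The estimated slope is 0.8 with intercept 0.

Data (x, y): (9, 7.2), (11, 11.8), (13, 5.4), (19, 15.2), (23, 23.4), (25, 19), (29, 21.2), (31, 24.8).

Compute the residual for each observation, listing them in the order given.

0, 3, -5, 0, 5, -1, -2, 0

x=9: ŷ = 0.8·9 = 7.2; r = 7.2 − 7.2 = 0
x=11: ŷ = 0.8·11 = 8.8; r = 11.8 − 8.8 = 3
x=13: ŷ = 0.8·13 = 10.4; r = 5.4 − 10.4 = -5
x=19: ŷ = 0.8·19 = 15.2; r = 15.2 − 15.2 = 0
x=23: ŷ = 0.8·23 = 18.4; r = 23.4 − 18.4 = 5
x=25: ŷ = 0.8·25 = 20; r = 19 − 20 = -1
x=29: ŷ = 0.8·29 = 23.2; r = 21.2 − 23.2 = -2
x=31: ŷ = 0.8·31 = 24.8; r = 24.8 − 24.8 = 0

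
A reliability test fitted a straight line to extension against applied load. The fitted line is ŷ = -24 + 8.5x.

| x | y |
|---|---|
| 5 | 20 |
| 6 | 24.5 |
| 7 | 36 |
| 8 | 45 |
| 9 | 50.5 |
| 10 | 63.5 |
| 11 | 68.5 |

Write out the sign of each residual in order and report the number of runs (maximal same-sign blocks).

6 runs

x=5: ŷ = -24 + 8.5·5 = 18.5; r = 20 − 18.5 = 1.5
x=6: ŷ = -24 + 8.5·6 = 27; r = 24.5 − 27 = -2.5
x=7: ŷ = -24 + 8.5·7 = 35.5; r = 36 − 35.5 = 0.5
x=8: ŷ = -24 + 8.5·8 = 44; r = 45 − 44 = 1
x=9: ŷ = -24 + 8.5·9 = 52.5; r = 50.5 − 52.5 = -2
x=10: ŷ = -24 + 8.5·10 = 61; r = 63.5 − 61 = 2.5
x=11: ŷ = -24 + 8.5·11 = 69.5; r = 68.5 − 69.5 = -1
Signs: + − + + − + −
Runs: +×1, −×1, +×2, −×1, +×1, −×1 → 6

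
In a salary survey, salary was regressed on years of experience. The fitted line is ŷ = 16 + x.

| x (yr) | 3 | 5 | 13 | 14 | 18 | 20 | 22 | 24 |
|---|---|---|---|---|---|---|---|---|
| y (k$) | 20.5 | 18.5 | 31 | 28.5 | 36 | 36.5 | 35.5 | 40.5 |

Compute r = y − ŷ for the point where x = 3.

r = 1.5

ŷ = 16 + 3 = 19
r = 20.5 − 19 = 1.5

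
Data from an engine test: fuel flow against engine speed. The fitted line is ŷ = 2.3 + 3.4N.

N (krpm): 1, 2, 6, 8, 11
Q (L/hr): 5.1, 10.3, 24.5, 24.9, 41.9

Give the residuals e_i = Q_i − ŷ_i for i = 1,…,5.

-0.6, 1.2, 1.8, -4.6, 2.2

N=1: ŷ = 2.3 + 3.4·1 = 5.7; e = 5.1 − 5.7 = -0.6
N=2: ŷ = 2.3 + 3.4·2 = 9.1; e = 10.3 − 9.1 = 1.2
N=6: ŷ = 2.3 + 3.4·6 = 22.7; e = 24.5 − 22.7 = 1.8
N=8: ŷ = 2.3 + 3.4·8 = 29.5; e = 24.9 − 29.5 = -4.6
N=11: ŷ = 2.3 + 3.4·11 = 39.7; e = 41.9 − 39.7 = 2.2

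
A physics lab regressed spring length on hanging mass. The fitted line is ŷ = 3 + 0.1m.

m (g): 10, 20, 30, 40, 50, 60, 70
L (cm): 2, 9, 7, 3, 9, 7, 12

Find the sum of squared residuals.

m=10: ŷ = 3 + 0.1·10 = 4; r = 2 − 4 = -2
m=20: ŷ = 3 + 0.1·20 = 5; r = 9 − 5 = 4
m=30: ŷ = 3 + 0.1·30 = 6; r = 7 − 6 = 1
m=40: ŷ = 3 + 0.1·40 = 7; r = 3 − 7 = -4
m=50: ŷ = 3 + 0.1·50 = 8; r = 9 − 8 = 1
m=60: ŷ = 3 + 0.1·60 = 9; r = 7 − 9 = -2
m=70: ŷ = 3 + 0.1·70 = 10; r = 12 − 10 = 2
SSE = 4 + 16 + 1 + 16 + 1 + 4 + 4 = 46

SSE = 46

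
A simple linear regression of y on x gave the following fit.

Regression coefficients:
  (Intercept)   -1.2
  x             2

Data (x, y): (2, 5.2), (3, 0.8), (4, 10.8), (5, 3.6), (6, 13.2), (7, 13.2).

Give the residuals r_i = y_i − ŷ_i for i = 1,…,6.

2.4, -4, 4, -5.2, 2.4, 0.4

x=2: ŷ = -1.2 + 2·2 = 2.8; r = 5.2 − 2.8 = 2.4
x=3: ŷ = -1.2 + 2·3 = 4.8; r = 0.8 − 4.8 = -4
x=4: ŷ = -1.2 + 2·4 = 6.8; r = 10.8 − 6.8 = 4
x=5: ŷ = -1.2 + 2·5 = 8.8; r = 3.6 − 8.8 = -5.2
x=6: ŷ = -1.2 + 2·6 = 10.8; r = 13.2 − 10.8 = 2.4
x=7: ŷ = -1.2 + 2·7 = 12.8; r = 13.2 − 12.8 = 0.4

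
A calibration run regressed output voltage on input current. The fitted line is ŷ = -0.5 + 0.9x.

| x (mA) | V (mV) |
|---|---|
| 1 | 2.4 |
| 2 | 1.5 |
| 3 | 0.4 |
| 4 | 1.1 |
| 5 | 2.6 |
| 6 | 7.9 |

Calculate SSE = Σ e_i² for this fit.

x=1: ŷ = -0.5 + 0.9·1 = 0.4; e = 2.4 − 0.4 = 2
x=2: ŷ = -0.5 + 0.9·2 = 1.3; e = 1.5 − 1.3 = 0.2
x=3: ŷ = -0.5 + 0.9·3 = 2.2; e = 0.4 − 2.2 = -1.8
x=4: ŷ = -0.5 + 0.9·4 = 3.1; e = 1.1 − 3.1 = -2
x=5: ŷ = -0.5 + 0.9·5 = 4; e = 2.6 − 4 = -1.4
x=6: ŷ = -0.5 + 0.9·6 = 4.9; e = 7.9 − 4.9 = 3
SSE = 4 + 0.04 + 3.24 + 4 + 1.96 + 9 = 22.24

SSE = 22.24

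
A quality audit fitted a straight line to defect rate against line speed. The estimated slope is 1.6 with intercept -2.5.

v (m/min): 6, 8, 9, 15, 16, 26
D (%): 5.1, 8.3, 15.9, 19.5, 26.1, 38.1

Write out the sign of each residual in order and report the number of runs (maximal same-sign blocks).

v=6: D̂ = -2.5 + 1.6·6 = 7.1; e = 5.1 − 7.1 = -2
v=8: D̂ = -2.5 + 1.6·8 = 10.3; e = 8.3 − 10.3 = -2
v=9: D̂ = -2.5 + 1.6·9 = 11.9; e = 15.9 − 11.9 = 4
v=15: D̂ = -2.5 + 1.6·15 = 21.5; e = 19.5 − 21.5 = -2
v=16: D̂ = -2.5 + 1.6·16 = 23.1; e = 26.1 − 23.1 = 3
v=26: D̂ = -2.5 + 1.6·26 = 39.1; e = 38.1 − 39.1 = -1
Signs: − − + − + −
Runs: −×2, +×1, −×1, +×1, −×1 → 5

5 runs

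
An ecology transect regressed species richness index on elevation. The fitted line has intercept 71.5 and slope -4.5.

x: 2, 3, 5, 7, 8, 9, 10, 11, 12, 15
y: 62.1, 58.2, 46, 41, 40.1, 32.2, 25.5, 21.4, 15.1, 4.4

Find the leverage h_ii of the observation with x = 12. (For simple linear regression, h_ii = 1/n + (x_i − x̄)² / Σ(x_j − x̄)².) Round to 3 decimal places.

x̄ = (2 + 3 + 5 + 7 + 8 + 9 + 10 + 11 + 12 + 15)/10 = 8.2
Σ(x − x̄)² = 38.44 + 27.04 + 10.24 + 1.44 + 0.04 + 0.64 + 3.24 + 7.84 + 14.44 + 46.24 = 149.6
h = 1/10 + (3.8)²/149.6 = 0.1 + 0.0965241 = 0.197

h = 0.197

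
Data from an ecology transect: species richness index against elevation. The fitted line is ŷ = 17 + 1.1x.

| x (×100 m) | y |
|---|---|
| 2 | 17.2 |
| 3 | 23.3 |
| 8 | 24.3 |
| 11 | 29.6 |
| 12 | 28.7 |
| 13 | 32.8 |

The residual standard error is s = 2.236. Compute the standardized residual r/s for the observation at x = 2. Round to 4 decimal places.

-0.8945

ŷ = 17 + 1.1·2 = 19.2
r = 17.2 − 19.2 = -2
r/s = -2 / 2.236 = -0.8945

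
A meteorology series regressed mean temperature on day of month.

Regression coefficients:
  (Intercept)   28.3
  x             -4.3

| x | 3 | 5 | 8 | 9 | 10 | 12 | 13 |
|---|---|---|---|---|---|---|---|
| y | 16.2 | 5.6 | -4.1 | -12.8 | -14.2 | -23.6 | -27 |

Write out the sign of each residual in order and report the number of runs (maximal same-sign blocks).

7 runs

x=3: ŷ = 28.3 − 4.3·3 = 15.4; r = 16.2 − 15.4 = 0.8
x=5: ŷ = 28.3 − 4.3·5 = 6.8; r = 5.6 − 6.8 = -1.2
x=8: ŷ = 28.3 − 4.3·8 = -6.1; r = -4.1 − (-6.1) = 2
x=9: ŷ = 28.3 − 4.3·9 = -10.4; r = -12.8 − (-10.4) = -2.4
x=10: ŷ = 28.3 − 4.3·10 = -14.7; r = -14.2 − (-14.7) = 0.5
x=12: ŷ = 28.3 − 4.3·12 = -23.3; r = -23.6 − (-23.3) = -0.3
x=13: ŷ = 28.3 − 4.3·13 = -27.6; r = -27 − (-27.6) = 0.6
Signs: + − + − + − +
Runs: +×1, −×1, +×1, −×1, +×1, −×1, +×1 → 7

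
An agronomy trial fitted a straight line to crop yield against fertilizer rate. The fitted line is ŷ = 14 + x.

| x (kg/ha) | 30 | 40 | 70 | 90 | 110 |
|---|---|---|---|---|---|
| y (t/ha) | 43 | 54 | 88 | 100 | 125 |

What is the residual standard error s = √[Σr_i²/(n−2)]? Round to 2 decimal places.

s = 3.37

x=30: ŷ = 14 + 30 = 44; r = 43 − 44 = -1
x=40: ŷ = 14 + 40 = 54; r = 54 − 54 = 0
x=70: ŷ = 14 + 70 = 84; r = 88 − 84 = 4
x=90: ŷ = 14 + 90 = 104; r = 100 − 104 = -4
x=110: ŷ = 14 + 110 = 124; r = 125 − 124 = 1
SSE = 1 + 0 + 16 + 16 + 1 = 34
s = √(34/3) = √11.3333 ≈ 3.37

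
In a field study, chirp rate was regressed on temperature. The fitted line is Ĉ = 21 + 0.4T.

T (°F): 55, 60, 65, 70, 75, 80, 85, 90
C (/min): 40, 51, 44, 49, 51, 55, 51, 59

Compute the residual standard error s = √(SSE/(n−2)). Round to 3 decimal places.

s = 3.606

T=55: Ĉ = 21 + 0.4·55 = 43; e = 40 − 43 = -3
T=60: Ĉ = 21 + 0.4·60 = 45; e = 51 − 45 = 6
T=65: Ĉ = 21 + 0.4·65 = 47; e = 44 − 47 = -3
T=70: Ĉ = 21 + 0.4·70 = 49; e = 49 − 49 = 0
T=75: Ĉ = 21 + 0.4·75 = 51; e = 51 − 51 = 0
T=80: Ĉ = 21 + 0.4·80 = 53; e = 55 − 53 = 2
T=85: Ĉ = 21 + 0.4·85 = 55; e = 51 − 55 = -4
T=90: Ĉ = 21 + 0.4·90 = 57; e = 59 − 57 = 2
SSE = 9 + 36 + 9 + 0 + 0 + 4 + 16 + 4 = 78
s = √(78/6) = √13 ≈ 3.606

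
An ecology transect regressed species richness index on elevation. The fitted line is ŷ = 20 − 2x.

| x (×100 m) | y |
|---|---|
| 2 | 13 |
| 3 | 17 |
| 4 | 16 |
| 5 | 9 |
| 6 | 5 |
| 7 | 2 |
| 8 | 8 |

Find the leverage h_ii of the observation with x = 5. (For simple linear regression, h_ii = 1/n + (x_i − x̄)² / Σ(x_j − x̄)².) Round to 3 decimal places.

x̄ = (2 + 3 + 4 + 5 + 6 + 7 + 8)/7 = 5
Σ(x − x̄)² = 9 + 4 + 1 + 0 + 1 + 4 + 9 = 28
h = 1/7 + (0)²/28 = 0.142857 + 0 = 0.143

h = 0.143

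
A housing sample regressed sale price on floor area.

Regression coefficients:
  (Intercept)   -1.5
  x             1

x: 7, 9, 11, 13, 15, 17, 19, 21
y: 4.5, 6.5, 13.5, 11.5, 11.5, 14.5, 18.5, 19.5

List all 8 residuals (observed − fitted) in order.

x=7: ŷ = -1.5 + 7 = 5.5; r = 4.5 − 5.5 = -1
x=9: ŷ = -1.5 + 9 = 7.5; r = 6.5 − 7.5 = -1
x=11: ŷ = -1.5 + 11 = 9.5; r = 13.5 − 9.5 = 4
x=13: ŷ = -1.5 + 13 = 11.5; r = 11.5 − 11.5 = 0
x=15: ŷ = -1.5 + 15 = 13.5; r = 11.5 − 13.5 = -2
x=17: ŷ = -1.5 + 17 = 15.5; r = 14.5 − 15.5 = -1
x=19: ŷ = -1.5 + 19 = 17.5; r = 18.5 − 17.5 = 1
x=21: ŷ = -1.5 + 21 = 19.5; r = 19.5 − 19.5 = 0

-1, -1, 4, 0, -2, -1, 1, 0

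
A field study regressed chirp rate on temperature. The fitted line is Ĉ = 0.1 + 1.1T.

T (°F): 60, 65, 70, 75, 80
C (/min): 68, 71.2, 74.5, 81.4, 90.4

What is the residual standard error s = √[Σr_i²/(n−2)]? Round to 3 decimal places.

s = 2.399

T=60: Ĉ = 0.1 + 1.1·60 = 66.1; r = 68 − 66.1 = 1.9
T=65: Ĉ = 0.1 + 1.1·65 = 71.6; r = 71.2 − 71.6 = -0.4
T=70: Ĉ = 0.1 + 1.1·70 = 77.1; r = 74.5 − 77.1 = -2.6
T=75: Ĉ = 0.1 + 1.1·75 = 82.6; r = 81.4 − 82.6 = -1.2
T=80: Ĉ = 0.1 + 1.1·80 = 88.1; r = 90.4 − 88.1 = 2.3
SSE = 3.61 + 0.16 + 6.76 + 1.44 + 5.29 = 17.26
s = √(17.26/3) = √5.75333 ≈ 2.399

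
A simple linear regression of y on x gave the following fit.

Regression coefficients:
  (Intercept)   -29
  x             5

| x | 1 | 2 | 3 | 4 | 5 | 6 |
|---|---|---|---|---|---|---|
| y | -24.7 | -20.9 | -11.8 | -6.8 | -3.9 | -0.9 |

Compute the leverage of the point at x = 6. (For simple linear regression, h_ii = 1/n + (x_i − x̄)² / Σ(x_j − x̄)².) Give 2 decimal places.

x̄ = (1 + 2 + 3 + 4 + 5 + 6)/6 = 3.5
Σ(x − x̄)² = 6.25 + 2.25 + 0.25 + 0.25 + 2.25 + 6.25 = 17.5
h = 1/6 + (2.5)²/17.5 = 0.166667 + 0.357143 = 0.52

h = 0.52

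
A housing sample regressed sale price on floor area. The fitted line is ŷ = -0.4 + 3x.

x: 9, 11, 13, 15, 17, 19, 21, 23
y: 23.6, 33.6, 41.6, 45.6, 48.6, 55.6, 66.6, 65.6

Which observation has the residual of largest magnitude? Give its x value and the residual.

x=9: ŷ = -0.4 + 3·9 = 26.6; e = 23.6 − 26.6 = -3
x=11: ŷ = -0.4 + 3·11 = 32.6; e = 33.6 − 32.6 = 1
x=13: ŷ = -0.4 + 3·13 = 38.6; e = 41.6 − 38.6 = 3
x=15: ŷ = -0.4 + 3·15 = 44.6; e = 45.6 − 44.6 = 1
x=17: ŷ = -0.4 + 3·17 = 50.6; e = 48.6 − 50.6 = -2
x=19: ŷ = -0.4 + 3·19 = 56.6; e = 55.6 − 56.6 = -1
x=21: ŷ = -0.4 + 3·21 = 62.6; e = 66.6 − 62.6 = 4
x=23: ŷ = -0.4 + 3·23 = 68.6; e = 65.6 − 68.6 = -3
Largest |e| is 4 at x = 21, residual 4.

x = 21, e = 4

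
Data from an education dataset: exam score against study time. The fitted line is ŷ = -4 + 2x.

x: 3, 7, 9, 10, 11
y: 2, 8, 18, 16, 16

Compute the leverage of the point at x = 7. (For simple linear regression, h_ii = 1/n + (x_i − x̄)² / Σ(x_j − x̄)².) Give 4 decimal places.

x̄ = (3 + 7 + 9 + 10 + 11)/5 = 8
Σ(x − x̄)² = 25 + 1 + 1 + 4 + 9 = 40
h = 1/5 + (-1)²/40 = 0.2 + 0.025 = 0.2250

h = 0.2250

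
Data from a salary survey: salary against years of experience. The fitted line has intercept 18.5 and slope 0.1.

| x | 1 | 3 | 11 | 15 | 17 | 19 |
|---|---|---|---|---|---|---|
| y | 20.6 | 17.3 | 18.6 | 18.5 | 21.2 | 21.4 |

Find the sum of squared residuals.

x=1: ŷ = 18.5 + 0.1·1 = 18.6; r = 20.6 − 18.6 = 2
x=3: ŷ = 18.5 + 0.1·3 = 18.8; r = 17.3 − 18.8 = -1.5
x=11: ŷ = 18.5 + 0.1·11 = 19.6; r = 18.6 − 19.6 = -1
x=15: ŷ = 18.5 + 0.1·15 = 20; r = 18.5 − 20 = -1.5
x=17: ŷ = 18.5 + 0.1·17 = 20.2; r = 21.2 − 20.2 = 1
x=19: ŷ = 18.5 + 0.1·19 = 20.4; r = 21.4 − 20.4 = 1
SSE = 4 + 2.25 + 1 + 2.25 + 1 + 1 = 11.5

SSE = 11.5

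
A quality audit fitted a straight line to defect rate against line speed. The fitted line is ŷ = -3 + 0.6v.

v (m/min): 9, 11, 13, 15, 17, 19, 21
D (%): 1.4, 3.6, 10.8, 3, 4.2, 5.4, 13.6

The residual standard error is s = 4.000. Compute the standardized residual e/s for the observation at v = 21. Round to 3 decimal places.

ŷ = -3 + 0.6·21 = 9.6
e = 13.6 − 9.6 = 4
e/s = 4 / 4.000 = 1.000

1.000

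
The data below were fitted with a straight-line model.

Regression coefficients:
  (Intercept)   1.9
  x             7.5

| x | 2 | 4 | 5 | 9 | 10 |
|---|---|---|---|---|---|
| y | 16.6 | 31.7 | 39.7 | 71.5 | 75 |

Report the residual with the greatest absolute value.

r = 2.1

x=2: ŷ = 1.9 + 7.5·2 = 16.9; r = 16.6 − 16.9 = -0.3
x=4: ŷ = 1.9 + 7.5·4 = 31.9; r = 31.7 − 31.9 = -0.2
x=5: ŷ = 1.9 + 7.5·5 = 39.4; r = 39.7 − 39.4 = 0.3
x=9: ŷ = 1.9 + 7.5·9 = 69.4; r = 71.5 − 69.4 = 2.1
x=10: ŷ = 1.9 + 7.5·10 = 76.9; r = 75 − 76.9 = -1.9
Largest |r| is 2.1 at x = 9, residual 2.1.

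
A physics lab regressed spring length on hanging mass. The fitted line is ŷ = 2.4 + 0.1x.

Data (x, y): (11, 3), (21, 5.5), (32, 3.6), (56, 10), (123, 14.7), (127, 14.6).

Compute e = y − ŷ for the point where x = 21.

e = 1

ŷ = 2.4 + 0.1·21 = 4.5
e = 5.5 − 4.5 = 1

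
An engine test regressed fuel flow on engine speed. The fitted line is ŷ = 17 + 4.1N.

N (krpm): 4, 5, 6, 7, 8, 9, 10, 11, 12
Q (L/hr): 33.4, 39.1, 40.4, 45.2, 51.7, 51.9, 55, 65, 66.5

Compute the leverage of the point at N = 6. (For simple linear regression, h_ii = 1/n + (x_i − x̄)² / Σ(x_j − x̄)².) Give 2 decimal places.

h = 0.18

N̄ = (4 + 5 + 6 + 7 + 8 + 9 + 10 + 11 + 12)/9 = 8
Σ(N − N̄)² = 16 + 9 + 4 + 1 + 0 + 1 + 4 + 9 + 16 = 60
h = 1/9 + (-2)²/60 = 0.111111 + 0.0666667 = 0.18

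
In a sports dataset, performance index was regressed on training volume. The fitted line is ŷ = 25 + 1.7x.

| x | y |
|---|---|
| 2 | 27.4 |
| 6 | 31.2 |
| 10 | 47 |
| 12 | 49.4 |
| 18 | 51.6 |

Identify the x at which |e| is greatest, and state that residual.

x=2: ŷ = 25 + 1.7·2 = 28.4; e = 27.4 − 28.4 = -1
x=6: ŷ = 25 + 1.7·6 = 35.2; e = 31.2 − 35.2 = -4
x=10: ŷ = 25 + 1.7·10 = 42; e = 47 − 42 = 5
x=12: ŷ = 25 + 1.7·12 = 45.4; e = 49.4 − 45.4 = 4
x=18: ŷ = 25 + 1.7·18 = 55.6; e = 51.6 − 55.6 = -4
Largest |e| is 5 at x = 10, residual 5.

x = 10, e = 5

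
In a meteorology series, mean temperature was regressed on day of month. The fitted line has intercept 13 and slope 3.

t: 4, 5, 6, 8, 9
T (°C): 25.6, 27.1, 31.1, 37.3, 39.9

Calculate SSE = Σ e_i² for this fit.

t=4: ŷ = 13 + 3·4 = 25; e = 25.6 − 25 = 0.6
t=5: ŷ = 13 + 3·5 = 28; e = 27.1 − 28 = -0.9
t=6: ŷ = 13 + 3·6 = 31; e = 31.1 − 31 = 0.1
t=8: ŷ = 13 + 3·8 = 37; e = 37.3 − 37 = 0.3
t=9: ŷ = 13 + 3·9 = 40; e = 39.9 − 40 = -0.1
SSE = 0.36 + 0.81 + 0.01 + 0.09 + 0.01 = 1.28

SSE = 1.28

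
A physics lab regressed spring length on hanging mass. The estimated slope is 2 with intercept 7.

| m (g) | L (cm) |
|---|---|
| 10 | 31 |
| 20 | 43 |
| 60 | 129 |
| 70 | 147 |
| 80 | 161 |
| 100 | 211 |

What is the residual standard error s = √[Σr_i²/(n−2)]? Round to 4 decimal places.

m=10: ŷ = 7 + 2·10 = 27; r = 31 − 27 = 4
m=20: ŷ = 7 + 2·20 = 47; r = 43 − 47 = -4
m=60: ŷ = 7 + 2·60 = 127; r = 129 − 127 = 2
m=70: ŷ = 7 + 2·70 = 147; r = 147 − 147 = 0
m=80: ŷ = 7 + 2·80 = 167; r = 161 − 167 = -6
m=100: ŷ = 7 + 2·100 = 207; r = 211 − 207 = 4
SSE = 16 + 16 + 4 + 0 + 36 + 16 = 88
s = √(88/4) = √22 ≈ 4.6904

s = 4.6904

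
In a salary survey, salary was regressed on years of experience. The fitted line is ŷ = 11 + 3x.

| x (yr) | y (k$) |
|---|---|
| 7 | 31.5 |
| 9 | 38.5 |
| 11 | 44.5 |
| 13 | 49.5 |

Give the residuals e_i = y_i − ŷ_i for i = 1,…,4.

-0.5, 0.5, 0.5, -0.5

x=7: ŷ = 11 + 3·7 = 32; e = 31.5 − 32 = -0.5
x=9: ŷ = 11 + 3·9 = 38; e = 38.5 − 38 = 0.5
x=11: ŷ = 11 + 3·11 = 44; e = 44.5 − 44 = 0.5
x=13: ŷ = 11 + 3·13 = 50; e = 49.5 − 50 = -0.5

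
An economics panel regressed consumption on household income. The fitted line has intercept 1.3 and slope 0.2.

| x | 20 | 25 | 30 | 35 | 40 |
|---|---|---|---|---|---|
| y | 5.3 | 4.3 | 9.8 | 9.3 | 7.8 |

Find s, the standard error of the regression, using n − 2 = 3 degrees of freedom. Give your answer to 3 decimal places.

s = 2.121

x=20: ŷ = 1.3 + 0.2·20 = 5.3; r = 5.3 − 5.3 = 0
x=25: ŷ = 1.3 + 0.2·25 = 6.3; r = 4.3 − 6.3 = -2
x=30: ŷ = 1.3 + 0.2·30 = 7.3; r = 9.8 − 7.3 = 2.5
x=35: ŷ = 1.3 + 0.2·35 = 8.3; r = 9.3 − 8.3 = 1
x=40: ŷ = 1.3 + 0.2·40 = 9.3; r = 7.8 − 9.3 = -1.5
SSE = 0 + 4 + 6.25 + 1 + 2.25 = 13.5
s = √(13.5/3) = √4.5 ≈ 2.121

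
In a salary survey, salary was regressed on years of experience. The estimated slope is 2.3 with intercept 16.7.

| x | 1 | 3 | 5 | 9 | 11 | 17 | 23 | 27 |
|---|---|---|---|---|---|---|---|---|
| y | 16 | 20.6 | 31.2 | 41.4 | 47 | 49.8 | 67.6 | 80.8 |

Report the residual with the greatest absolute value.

x=1: ŷ = 16.7 + 2.3·1 = 19; r = 16 − 19 = -3
x=3: ŷ = 16.7 + 2.3·3 = 23.6; r = 20.6 − 23.6 = -3
x=5: ŷ = 16.7 + 2.3·5 = 28.2; r = 31.2 − 28.2 = 3
x=9: ŷ = 16.7 + 2.3·9 = 37.4; r = 41.4 − 37.4 = 4
x=11: ŷ = 16.7 + 2.3·11 = 42; r = 47 − 42 = 5
x=17: ŷ = 16.7 + 2.3·17 = 55.8; r = 49.8 − 55.8 = -6
x=23: ŷ = 16.7 + 2.3·23 = 69.6; r = 67.6 − 69.6 = -2
x=27: ŷ = 16.7 + 2.3·27 = 78.8; r = 80.8 − 78.8 = 2
Largest |r| is 6 at x = 17, residual -6.

r = -6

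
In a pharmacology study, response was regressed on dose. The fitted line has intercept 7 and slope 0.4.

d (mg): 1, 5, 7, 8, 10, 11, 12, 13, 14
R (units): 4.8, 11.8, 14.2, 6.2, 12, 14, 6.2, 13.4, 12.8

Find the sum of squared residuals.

d=1: R̂ = 7 + 0.4·1 = 7.4; e = 4.8 − 7.4 = -2.6
d=5: R̂ = 7 + 0.4·5 = 9; e = 11.8 − 9 = 2.8
d=7: R̂ = 7 + 0.4·7 = 9.8; e = 14.2 − 9.8 = 4.4
d=8: R̂ = 7 + 0.4·8 = 10.2; e = 6.2 − 10.2 = -4
d=10: R̂ = 7 + 0.4·10 = 11; e = 12 − 11 = 1
d=11: R̂ = 7 + 0.4·11 = 11.4; e = 14 − 11.4 = 2.6
d=12: R̂ = 7 + 0.4·12 = 11.8; e = 6.2 − 11.8 = -5.6
d=13: R̂ = 7 + 0.4·13 = 12.2; e = 13.4 − 12.2 = 1.2
d=14: R̂ = 7 + 0.4·14 = 12.6; e = 12.8 − 12.6 = 0.2
SSE = 6.76 + 7.84 + 19.36 + 16 + 1 + 6.76 + 31.36 + 1.44 + 0.04 = 90.56

SSE = 90.56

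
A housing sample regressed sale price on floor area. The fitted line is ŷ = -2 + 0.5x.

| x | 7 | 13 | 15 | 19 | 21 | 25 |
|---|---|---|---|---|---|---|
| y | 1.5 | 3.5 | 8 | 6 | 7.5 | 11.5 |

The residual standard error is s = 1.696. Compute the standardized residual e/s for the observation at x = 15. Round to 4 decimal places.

1.4741

ŷ = -2 + 0.5·15 = 5.5
e = 8 − 5.5 = 2.5
e/s = 2.5 / 1.696 = 1.4741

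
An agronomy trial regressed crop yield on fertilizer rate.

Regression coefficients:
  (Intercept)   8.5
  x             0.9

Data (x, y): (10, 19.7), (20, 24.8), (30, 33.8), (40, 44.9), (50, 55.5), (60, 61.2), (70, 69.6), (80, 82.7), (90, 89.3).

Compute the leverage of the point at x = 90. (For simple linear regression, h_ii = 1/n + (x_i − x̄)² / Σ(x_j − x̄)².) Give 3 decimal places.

x̄ = (10 + 20 + 30 + 40 + 50 + 60 + 70 + 80 + 90)/9 = 50
Σ(x − x̄)² = 1600 + 900 + 400 + 100 + 0 + 100 + 400 + 900 + 1600 = 6000
h = 1/9 + (40)²/6000 = 0.111111 + 0.266667 = 0.378

h = 0.378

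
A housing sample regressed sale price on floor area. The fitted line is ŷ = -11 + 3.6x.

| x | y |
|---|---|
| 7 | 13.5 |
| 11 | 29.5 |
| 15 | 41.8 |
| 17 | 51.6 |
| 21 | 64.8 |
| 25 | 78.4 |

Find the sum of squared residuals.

SSE = 5.1

x=7: ŷ = -11 + 3.6·7 = 14.2; r = 13.5 − 14.2 = -0.7
x=11: ŷ = -11 + 3.6·11 = 28.6; r = 29.5 − 28.6 = 0.9
x=15: ŷ = -11 + 3.6·15 = 43; r = 41.8 − 43 = -1.2
x=17: ŷ = -11 + 3.6·17 = 50.2; r = 51.6 − 50.2 = 1.4
x=21: ŷ = -11 + 3.6·21 = 64.6; r = 64.8 − 64.6 = 0.2
x=25: ŷ = -11 + 3.6·25 = 79; r = 78.4 − 79 = -0.6
SSE = 0.49 + 0.81 + 1.44 + 1.96 + 0.04 + 0.36 = 5.1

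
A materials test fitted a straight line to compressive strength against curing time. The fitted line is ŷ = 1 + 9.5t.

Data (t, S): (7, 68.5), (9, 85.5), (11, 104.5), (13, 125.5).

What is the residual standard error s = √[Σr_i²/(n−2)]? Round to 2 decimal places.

t=7: ŷ = 1 + 9.5·7 = 67.5; r = 68.5 − 67.5 = 1
t=9: ŷ = 1 + 9.5·9 = 86.5; r = 85.5 − 86.5 = -1
t=11: ŷ = 1 + 9.5·11 = 105.5; r = 104.5 − 105.5 = -1
t=13: ŷ = 1 + 9.5·13 = 124.5; r = 125.5 − 124.5 = 1
SSE = 1 + 1 + 1 + 1 = 4
s = √(4/2) = √2 ≈ 1.41

s = 1.41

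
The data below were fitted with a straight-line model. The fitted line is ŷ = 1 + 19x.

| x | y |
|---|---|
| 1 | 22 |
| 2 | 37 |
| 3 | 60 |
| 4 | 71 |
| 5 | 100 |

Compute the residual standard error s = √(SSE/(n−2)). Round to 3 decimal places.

s = 4.619

x=1: ŷ = 1 + 19·1 = 20; e = 22 − 20 = 2
x=2: ŷ = 1 + 19·2 = 39; e = 37 − 39 = -2
x=3: ŷ = 1 + 19·3 = 58; e = 60 − 58 = 2
x=4: ŷ = 1 + 19·4 = 77; e = 71 − 77 = -6
x=5: ŷ = 1 + 19·5 = 96; e = 100 − 96 = 4
SSE = 4 + 4 + 4 + 36 + 16 = 64
s = √(64/3) = √21.3333 ≈ 4.619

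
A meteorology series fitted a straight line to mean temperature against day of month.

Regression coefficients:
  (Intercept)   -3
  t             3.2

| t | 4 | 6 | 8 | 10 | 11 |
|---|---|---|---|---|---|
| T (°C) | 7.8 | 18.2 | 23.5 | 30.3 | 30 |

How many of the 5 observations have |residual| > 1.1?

4

t=4: ŷ = -3 + 3.2·4 = 9.8; e = 7.8 − 9.8 = -2
t=6: ŷ = -3 + 3.2·6 = 16.2; e = 18.2 − 16.2 = 2
t=8: ŷ = -3 + 3.2·8 = 22.6; e = 23.5 − 22.6 = 0.9
t=10: ŷ = -3 + 3.2·10 = 29; e = 30.3 − 29 = 1.3
t=11: ŷ = -3 + 3.2·11 = 32.2; e = 30 − 32.2 = -2.2
|e| > 1.1: t=4 (|e|=2), t=6 (|e|=2), t=10 (|e|=1.3), t=11 (|e|=2.2) → 4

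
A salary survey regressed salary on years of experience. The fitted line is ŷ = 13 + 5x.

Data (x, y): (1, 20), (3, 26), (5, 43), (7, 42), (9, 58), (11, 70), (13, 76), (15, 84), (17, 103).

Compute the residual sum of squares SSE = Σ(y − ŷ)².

SSE = 118

x=1: ŷ = 13 + 5·1 = 18; e = 20 − 18 = 2
x=3: ŷ = 13 + 5·3 = 28; e = 26 − 28 = -2
x=5: ŷ = 13 + 5·5 = 38; e = 43 − 38 = 5
x=7: ŷ = 13 + 5·7 = 48; e = 42 − 48 = -6
x=9: ŷ = 13 + 5·9 = 58; e = 58 − 58 = 0
x=11: ŷ = 13 + 5·11 = 68; e = 70 − 68 = 2
x=13: ŷ = 13 + 5·13 = 78; e = 76 − 78 = -2
x=15: ŷ = 13 + 5·15 = 88; e = 84 − 88 = -4
x=17: ŷ = 13 + 5·17 = 98; e = 103 − 98 = 5
SSE = 4 + 4 + 25 + 36 + 0 + 4 + 4 + 16 + 25 = 118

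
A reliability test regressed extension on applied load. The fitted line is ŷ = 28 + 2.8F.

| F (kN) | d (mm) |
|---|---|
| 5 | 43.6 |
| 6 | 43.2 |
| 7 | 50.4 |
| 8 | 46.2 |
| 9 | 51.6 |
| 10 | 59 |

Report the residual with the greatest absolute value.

e = -4.2

F=5: ŷ = 28 + 2.8·5 = 42; e = 43.6 − 42 = 1.6
F=6: ŷ = 28 + 2.8·6 = 44.8; e = 43.2 − 44.8 = -1.6
F=7: ŷ = 28 + 2.8·7 = 47.6; e = 50.4 − 47.6 = 2.8
F=8: ŷ = 28 + 2.8·8 = 50.4; e = 46.2 − 50.4 = -4.2
F=9: ŷ = 28 + 2.8·9 = 53.2; e = 51.6 − 53.2 = -1.6
F=10: ŷ = 28 + 2.8·10 = 56; e = 59 − 56 = 3
Largest |e| is 4.2 at F = 8, residual -4.2.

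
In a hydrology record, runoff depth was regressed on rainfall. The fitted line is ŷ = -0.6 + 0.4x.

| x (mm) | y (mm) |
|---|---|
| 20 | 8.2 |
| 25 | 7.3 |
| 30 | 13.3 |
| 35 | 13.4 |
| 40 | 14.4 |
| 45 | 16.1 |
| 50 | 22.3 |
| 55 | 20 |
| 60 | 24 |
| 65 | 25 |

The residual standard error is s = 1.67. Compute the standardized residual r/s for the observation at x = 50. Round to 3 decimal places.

1.737

ŷ = -0.6 + 0.4·50 = 19.4
r = 22.3 − 19.4 = 2.9
r/s = 2.9 / 1.67 = 1.737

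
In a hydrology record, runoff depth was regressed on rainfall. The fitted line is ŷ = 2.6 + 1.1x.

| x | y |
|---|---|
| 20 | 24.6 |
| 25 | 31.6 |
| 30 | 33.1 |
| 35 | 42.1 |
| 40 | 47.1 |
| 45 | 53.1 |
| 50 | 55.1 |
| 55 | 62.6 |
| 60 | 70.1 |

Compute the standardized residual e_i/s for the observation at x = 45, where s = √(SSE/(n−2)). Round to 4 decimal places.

x=20: ŷ = 2.6 + 1.1·20 = 24.6; e = 24.6 − 24.6 = 0
x=25: ŷ = 2.6 + 1.1·25 = 30.1; e = 31.6 − 30.1 = 1.5
x=30: ŷ = 2.6 + 1.1·30 = 35.6; e = 33.1 − 35.6 = -2.5
x=35: ŷ = 2.6 + 1.1·35 = 41.1; e = 42.1 − 41.1 = 1
x=40: ŷ = 2.6 + 1.1·40 = 46.6; e = 47.1 − 46.6 = 0.5
x=45: ŷ = 2.6 + 1.1·45 = 52.1; e = 53.1 − 52.1 = 1
x=50: ŷ = 2.6 + 1.1·50 = 57.6; e = 55.1 − 57.6 = -2.5
x=55: ŷ = 2.6 + 1.1·55 = 63.1; e = 62.6 − 63.1 = -0.5
x=60: ŷ = 2.6 + 1.1·60 = 68.6; e = 70.1 − 68.6 = 1.5
SSE = 0 + 2.25 + 6.25 + 1 + 0.25 + 1 + 6.25 + 0.25 + 2.25 = 19.5
s = √(19.5/7) = 1.66905
e/s = 1 / 1.66905 = 0.5991

0.5991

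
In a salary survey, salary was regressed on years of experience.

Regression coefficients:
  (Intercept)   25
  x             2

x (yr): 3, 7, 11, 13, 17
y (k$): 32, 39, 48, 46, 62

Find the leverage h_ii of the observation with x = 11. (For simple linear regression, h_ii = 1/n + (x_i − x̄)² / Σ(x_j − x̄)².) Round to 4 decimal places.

h = 0.2055

x̄ = (3 + 7 + 11 + 13 + 17)/5 = 10.2
Σ(x − x̄)² = 51.84 + 10.24 + 0.64 + 7.84 + 46.24 = 116.8
h = 1/5 + (0.8)²/116.8 = 0.2 + 0.00547945 = 0.2055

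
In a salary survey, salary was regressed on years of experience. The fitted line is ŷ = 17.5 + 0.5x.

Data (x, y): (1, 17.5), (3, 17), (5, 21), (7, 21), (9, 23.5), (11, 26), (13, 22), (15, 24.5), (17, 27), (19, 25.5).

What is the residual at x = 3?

e = -2

ŷ = 17.5 + 0.5·3 = 19
e = 17 − 19 = -2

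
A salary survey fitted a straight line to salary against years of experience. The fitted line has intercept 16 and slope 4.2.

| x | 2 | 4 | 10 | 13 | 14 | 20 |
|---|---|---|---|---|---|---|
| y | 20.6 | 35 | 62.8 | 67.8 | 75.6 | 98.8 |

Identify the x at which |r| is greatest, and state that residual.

x = 10, r = 4.8

x=2: ŷ = 16 + 4.2·2 = 24.4; r = 20.6 − 24.4 = -3.8
x=4: ŷ = 16 + 4.2·4 = 32.8; r = 35 − 32.8 = 2.2
x=10: ŷ = 16 + 4.2·10 = 58; r = 62.8 − 58 = 4.8
x=13: ŷ = 16 + 4.2·13 = 70.6; r = 67.8 − 70.6 = -2.8
x=14: ŷ = 16 + 4.2·14 = 74.8; r = 75.6 − 74.8 = 0.8
x=20: ŷ = 16 + 4.2·20 = 100; r = 98.8 − 100 = -1.2
Largest |r| is 4.8 at x = 10, residual 4.8.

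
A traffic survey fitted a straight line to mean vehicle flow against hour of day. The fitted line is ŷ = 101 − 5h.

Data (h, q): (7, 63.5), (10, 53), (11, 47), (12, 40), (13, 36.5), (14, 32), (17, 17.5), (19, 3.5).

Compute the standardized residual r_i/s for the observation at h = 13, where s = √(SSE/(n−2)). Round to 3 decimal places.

0.261

h=7: ŷ = 101 − 5·7 = 66; r = 63.5 − 66 = -2.5
h=10: ŷ = 101 − 5·10 = 51; r = 53 − 51 = 2
h=11: ŷ = 101 − 5·11 = 46; r = 47 − 46 = 1
h=12: ŷ = 101 − 5·12 = 41; r = 40 − 41 = -1
h=13: ŷ = 101 − 5·13 = 36; r = 36.5 − 36 = 0.5
h=14: ŷ = 101 − 5·14 = 31; r = 32 − 31 = 1
h=17: ŷ = 101 − 5·17 = 16; r = 17.5 − 16 = 1.5
h=19: ŷ = 101 − 5·19 = 6; r = 3.5 − 6 = -2.5
SSE = 6.25 + 4 + 1 + 1 + 0.25 + 1 + 2.25 + 6.25 = 22
s = √(22/6) = 1.91485
r/s = 0.5 / 1.91485 = 0.261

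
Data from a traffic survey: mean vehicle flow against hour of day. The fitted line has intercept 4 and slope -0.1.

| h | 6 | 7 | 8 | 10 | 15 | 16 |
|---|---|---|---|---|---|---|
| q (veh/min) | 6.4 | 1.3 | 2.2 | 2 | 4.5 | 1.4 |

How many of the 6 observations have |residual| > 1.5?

h=6: ŷ = 4 − 0.1·6 = 3.4; e = 6.4 − 3.4 = 3
h=7: ŷ = 4 − 0.1·7 = 3.3; e = 1.3 − 3.3 = -2
h=8: ŷ = 4 − 0.1·8 = 3.2; e = 2.2 − 3.2 = -1
h=10: ŷ = 4 − 0.1·10 = 3; e = 2 − 3 = -1
h=15: ŷ = 4 − 0.1·15 = 2.5; e = 4.5 − 2.5 = 2
h=16: ŷ = 4 − 0.1·16 = 2.4; e = 1.4 − 2.4 = -1
|e| > 1.5: h=6 (|e|=3), h=7 (|e|=2), h=15 (|e|=2) → 3

3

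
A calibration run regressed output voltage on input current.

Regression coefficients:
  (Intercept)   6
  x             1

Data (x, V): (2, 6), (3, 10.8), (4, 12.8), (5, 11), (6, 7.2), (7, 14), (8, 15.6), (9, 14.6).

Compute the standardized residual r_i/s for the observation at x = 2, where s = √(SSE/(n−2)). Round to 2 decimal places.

x=2: ŷ = 6 + 2 = 8; r = 6 − 8 = -2
x=3: ŷ = 6 + 3 = 9; r = 10.8 − 9 = 1.8
x=4: ŷ = 6 + 4 = 10; r = 12.8 − 10 = 2.8
x=5: ŷ = 6 + 5 = 11; r = 11 − 11 = 0
x=6: ŷ = 6 + 6 = 12; r = 7.2 − 12 = -4.8
x=7: ŷ = 6 + 7 = 13; r = 14 − 13 = 1
x=8: ŷ = 6 + 8 = 14; r = 15.6 − 14 = 1.6
x=9: ŷ = 6 + 9 = 15; r = 14.6 − 15 = -0.4
SSE = 4 + 3.24 + 7.84 + 0 + 23.04 + 1 + 2.56 + 0.16 = 41.84
s = √(41.84/6) = 2.64071
r/s = -2 / 2.64071 = -0.76

-0.76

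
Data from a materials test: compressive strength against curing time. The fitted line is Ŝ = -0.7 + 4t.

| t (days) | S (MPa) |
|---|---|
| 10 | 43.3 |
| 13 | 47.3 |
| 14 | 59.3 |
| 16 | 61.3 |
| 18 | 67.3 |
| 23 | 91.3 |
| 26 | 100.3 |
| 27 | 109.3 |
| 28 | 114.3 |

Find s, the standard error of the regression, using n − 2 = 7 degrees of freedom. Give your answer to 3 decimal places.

s = 3.586

t=10: Ŝ = -0.7 + 4·10 = 39.3; e = 43.3 − 39.3 = 4
t=13: Ŝ = -0.7 + 4·13 = 51.3; e = 47.3 − 51.3 = -4
t=14: Ŝ = -0.7 + 4·14 = 55.3; e = 59.3 − 55.3 = 4
t=16: Ŝ = -0.7 + 4·16 = 63.3; e = 61.3 − 63.3 = -2
t=18: Ŝ = -0.7 + 4·18 = 71.3; e = 67.3 − 71.3 = -4
t=23: Ŝ = -0.7 + 4·23 = 91.3; e = 91.3 − 91.3 = 0
t=26: Ŝ = -0.7 + 4·26 = 103.3; e = 100.3 − 103.3 = -3
t=27: Ŝ = -0.7 + 4·27 = 107.3; e = 109.3 − 107.3 = 2
t=28: Ŝ = -0.7 + 4·28 = 111.3; e = 114.3 − 111.3 = 3
SSE = 16 + 16 + 16 + 4 + 16 + 0 + 9 + 4 + 9 = 90
s = √(90/7) = √12.8571 ≈ 3.586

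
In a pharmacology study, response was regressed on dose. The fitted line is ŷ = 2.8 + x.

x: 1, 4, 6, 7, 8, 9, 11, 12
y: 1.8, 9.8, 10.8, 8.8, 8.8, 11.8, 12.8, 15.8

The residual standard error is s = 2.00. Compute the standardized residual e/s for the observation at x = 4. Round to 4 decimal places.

ŷ = 2.8 + 4 = 6.8
e = 9.8 − 6.8 = 3
e/s = 3 / 2.00 = 1.5000

1.5000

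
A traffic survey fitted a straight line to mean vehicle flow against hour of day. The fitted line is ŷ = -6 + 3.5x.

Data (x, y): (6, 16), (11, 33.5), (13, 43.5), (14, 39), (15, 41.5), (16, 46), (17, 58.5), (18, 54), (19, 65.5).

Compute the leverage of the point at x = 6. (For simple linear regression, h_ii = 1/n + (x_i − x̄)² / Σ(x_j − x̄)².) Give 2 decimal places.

x̄ = (6 + 11 + 13 + 14 + 15 + 16 + 17 + 18 + 19)/9 = 14.3333
Σ(x − x̄)² = 69.4444 + 11.1111 + 1.77778 + 0.111111 + 0.444444 + 2.77778 + 7.11111 + 13.4444 + 21.7778 = 128
h = 1/9 + (-8.33333)²/128 = 0.111111 + 0.542535 = 0.65

h = 0.65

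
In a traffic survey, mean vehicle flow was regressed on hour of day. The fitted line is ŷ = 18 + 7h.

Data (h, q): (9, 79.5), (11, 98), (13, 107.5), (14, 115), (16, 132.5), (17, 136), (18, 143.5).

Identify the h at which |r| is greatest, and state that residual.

h = 11, r = 3

h=9: ŷ = 18 + 7·9 = 81; r = 79.5 − 81 = -1.5
h=11: ŷ = 18 + 7·11 = 95; r = 98 − 95 = 3
h=13: ŷ = 18 + 7·13 = 109; r = 107.5 − 109 = -1.5
h=14: ŷ = 18 + 7·14 = 116; r = 115 − 116 = -1
h=16: ŷ = 18 + 7·16 = 130; r = 132.5 − 130 = 2.5
h=17: ŷ = 18 + 7·17 = 137; r = 136 − 137 = -1
h=18: ŷ = 18 + 7·18 = 144; r = 143.5 − 144 = -0.5
Largest |r| is 3 at h = 11, residual 3.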